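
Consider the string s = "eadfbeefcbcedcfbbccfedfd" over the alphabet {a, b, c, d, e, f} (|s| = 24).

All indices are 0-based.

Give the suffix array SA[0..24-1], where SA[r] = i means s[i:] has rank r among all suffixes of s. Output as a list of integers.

[1, 15, 16, 9, 4, 8, 17, 10, 13, 18, 23, 12, 2, 21, 0, 11, 20, 5, 6, 14, 3, 7, 22, 19]

rank | idx | suffix
   0 |   1 | adfbeefcbcedcfbbccfedfd
   1 |  15 | bbccfedfd
   2 |  16 | bccfedfd
   3 |   9 | bcedcfbbccfedfd
   4 |   4 | beefcbcedcfbbccfedfd
   5 |   8 | cbcedcfbbccfedfd
   6 |  17 | ccfedfd
   7 |  10 | cedcfbbccfedfd
   8 |  13 | cfbbccfedfd
   9 |  18 | cfedfd
  10 |  23 | d
  11 |  12 | dcfbbccfedfd
  12 |   2 | dfbeefcbcedcfbbccfedfd
  13 |  21 | dfd
  14 |   0 | eadfbeefcbcedcfbbccfedfd
  15 |  11 | edcfbbccfedfd
  16 |  20 | edfd
  17 |   5 | eefcbcedcfbbccfedfd
  18 |   6 | efcbcedcfbbccfedfd
  19 |  14 | fbbccfedfd
  20 |   3 | fbeefcbcedcfbbccfedfd
  21 |   7 | fcbcedcfbbccfedfd
  22 |  22 | fd
  23 |  19 | fedfd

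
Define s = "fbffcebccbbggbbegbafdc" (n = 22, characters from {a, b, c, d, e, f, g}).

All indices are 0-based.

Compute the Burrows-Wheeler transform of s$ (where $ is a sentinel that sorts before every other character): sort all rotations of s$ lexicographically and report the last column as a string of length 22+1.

rank  rotation                 last
    0  $fbffcebccbbggbbegbafdc  c
    1  afdc$fbffcebccbbggbbegb  b
    2  bafdc$fbffcebccbbggbbeg  g
    3  bbegbafdc$fbffcebccbbgg  g
    4  bbggbbegbafdc$fbffcebcc  c
    5  bccbbggbbegbafdc$fbffce  e
    6  begbafdc$fbffcebccbbggb  b
    7  bffcebccbbggbbegbafdc$f  f
    8  bggbbegbafdc$fbffcebccb  b
    9  c$fbffcebccbbggbbegbafd  d
   10  cbbggbbegbafdc$fbffcebc  c
   11  ccbbggbbegbafdc$fbffceb  b
   12  cebccbbggbbegbafdc$fbff  f
   13  dc$fbffcebccbbggbbegbaf  f
   14  ebccbbggbbegbafdc$fbffc  c
   15  egbafdc$fbffcebccbbggbb  b
   16  fbffcebccbbggbbegbafdc$  $
   17  fcebccbbggbbegbafdc$fbf  f
   18  fdc$fbffcebccbbggbbegba  a
   19  ffcebccbbggbbegbafdc$fb  b
   20  gbafdc$fbffcebccbbggbbe  e
   21  gbbegbafdc$fbffcebccbbg  g
   22  ggbbegbafdc$fbffcebccbb  b

cbggcebfbdcbffcb$fabegb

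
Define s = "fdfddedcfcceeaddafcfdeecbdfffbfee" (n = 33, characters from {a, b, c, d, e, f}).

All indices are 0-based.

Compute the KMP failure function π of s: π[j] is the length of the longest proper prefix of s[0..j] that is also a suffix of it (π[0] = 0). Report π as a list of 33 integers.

π[0] = 0
j=1 s[j]='d': π[1]=0 (border '')
j=2 s[j]='f': π[2]=1 (border 'f')
j=3 s[j]='d': π[3]=2 (border 'fd')
j=4 s[j]='d': k: 2→0; π[4]=0 (border '')
j=5 s[j]='e': π[5]=0 (border '')
j=6 s[j]='d': π[6]=0 (border '')
j=7 s[j]='c': π[7]=0 (border '')
j=8 s[j]='f': π[8]=1 (border 'f')
j=9 s[j]='c': k: 1→0; π[9]=0 (border '')
j=10 s[j]='c': π[10]=0 (border '')
j=11 s[j]='e': π[11]=0 (border '')
j=12 s[j]='e': π[12]=0 (border '')
j=13 s[j]='a': π[13]=0 (border '')
j=14 s[j]='d': π[14]=0 (border '')
j=15 s[j]='d': π[15]=0 (border '')
j=16 s[j]='a': π[16]=0 (border '')
j=17 s[j]='f': π[17]=1 (border 'f')
j=18 s[j]='c': k: 1→0; π[18]=0 (border '')
j=19 s[j]='f': π[19]=1 (border 'f')
j=20 s[j]='d': π[20]=2 (border 'fd')
j=21 s[j]='e': k: 2→0; π[21]=0 (border '')
j=22 s[j]='e': π[22]=0 (border '')
j=23 s[j]='c': π[23]=0 (border '')
j=24 s[j]='b': π[24]=0 (border '')
j=25 s[j]='d': π[25]=0 (border '')
j=26 s[j]='f': π[26]=1 (border 'f')
j=27 s[j]='f': k: 1→0; π[27]=1 (border 'f')
j=28 s[j]='f': k: 1→0; π[28]=1 (border 'f')
j=29 s[j]='b': k: 1→0; π[29]=0 (border '')
j=30 s[j]='f': π[30]=1 (border 'f')
j=31 s[j]='e': k: 1→0; π[31]=0 (border '')
j=32 s[j]='e': π[32]=0 (border '')

[0, 0, 1, 2, 0, 0, 0, 0, 1, 0, 0, 0, 0, 0, 0, 0, 0, 1, 0, 1, 2, 0, 0, 0, 0, 0, 1, 1, 1, 0, 1, 0, 0]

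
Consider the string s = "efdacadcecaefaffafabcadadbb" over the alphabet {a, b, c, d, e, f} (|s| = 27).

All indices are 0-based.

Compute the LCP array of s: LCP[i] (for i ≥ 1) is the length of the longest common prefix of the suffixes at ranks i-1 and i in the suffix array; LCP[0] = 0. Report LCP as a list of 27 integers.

rank | idx | suffix
   0 |  18 | abcadadbb
   1 |   3 | acadcecaefaffafabcadadbb
   2 |  21 | adadbb
   3 |  23 | adbb
   4 |   5 | adcecaefaffafabcadadbb
   5 |  10 | aefaffafabcadadbb
   6 |  16 | afabcadadbb
   7 |  13 | affafabcadadbb
   8 |  26 | b
   9 |  25 | bb
  10 |  19 | bcadadbb
  11 |  20 | cadadbb
  12 |   4 | cadcecaefaffafabcadadbb
  13 |   9 | caefaffafabcadadbb
  14 |   7 | cecaefaffafabcadadbb
  15 |   2 | dacadcecaefaffafabcadadbb
  16 |  22 | dadbb
  17 |  24 | dbb
  18 |   6 | dcecaefaffafabcadadbb
  19 |   8 | ecaefaffafabcadadbb
  20 |  11 | efaffafabcadadbb
  21 |   0 | efdacadcecaefaffafabcadadbb
  22 |  17 | fabcadadbb
  23 |  15 | fafabcadadbb
  24 |  12 | faffafabcadadbb
  25 |   1 | fdacadcecaefaffafabcadadbb
  26 |  14 | ffafabcadadbb

SA = [18, 3, 21, 23, 5, 10, 16, 13, 26, 25, 19, 20, 4, 9, 7, 2, 22, 24, 6, 8, 11, 0, 17, 15, 12, 1, 14]
rank  pair      lcp
   1  s[18:],s[3:]  1  'a'
   2  s[3:],s[21:]  1  'a'
   3  s[21:],s[23:]  2  'ad'
   4  s[23:],s[5:]  2  'ad'
   5  s[5:],s[10:]  1  'a'
   6  s[10:],s[16:]  1  'a'
   7  s[16:],s[13:]  2  'af'
   8  s[13:],s[26:]  0  ''
   9  s[26:],s[25:]  1  'b'
  10  s[25:],s[19:]  1  'b'
  11  s[19:],s[20:]  0  ''
  12  s[20:],s[4:]  3  'cad'
  13  s[4:],s[9:]  2  'ca'
  14  s[9:],s[7:]  1  'c'
  15  s[7:],s[2:]  0  ''
  16  s[2:],s[22:]  2  'da'
  17  s[22:],s[24:]  1  'd'
  18  s[24:],s[6:]  1  'd'
  19  s[6:],s[8:]  0  ''
  20  s[8:],s[11:]  1  'e'
  21  s[11:],s[0:]  2  'ef'
  22  s[0:],s[17:]  0  ''
  23  s[17:],s[15:]  2  'fa'
  24  s[15:],s[12:]  3  'faf'
  25  s[12:],s[1:]  1  'f'
  26  s[1:],s[14:]  1  'f'

[0, 1, 1, 2, 2, 1, 1, 2, 0, 1, 1, 0, 3, 2, 1, 0, 2, 1, 1, 0, 1, 2, 0, 2, 3, 1, 1]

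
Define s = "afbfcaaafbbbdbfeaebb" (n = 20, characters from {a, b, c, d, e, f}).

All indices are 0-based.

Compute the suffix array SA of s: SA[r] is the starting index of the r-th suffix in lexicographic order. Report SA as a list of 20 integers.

[5, 6, 16, 7, 0, 19, 18, 9, 10, 11, 2, 13, 4, 12, 15, 17, 8, 1, 3, 14]

sorted suffixes:
  #0 SA[0]=5  'aaafbbbdbfeaebb'
  #1 SA[1]=6  'aafbbbdbfeaebb'
  #2 SA[2]=16  'aebb'
  #3 SA[3]=7  'afbbbdbfeaebb'
  #4 SA[4]=0  'afbfcaaafbbbdbfeaebb'
  #5 SA[5]=19  'b'
  #6 SA[6]=18  'bb'
  #7 SA[7]=9  'bbbdbfeaebb'
  #8 SA[8]=10  'bbdbfeaebb'
  #9 SA[9]=11  'bdbfeaebb'
  #10 SA[10]=2  'bfcaaafbbbdbfeaebb'
  #11 SA[11]=13  'bfeaebb'
  #12 SA[12]=4  'caaafbbbdbfeaebb'
  #13 SA[13]=12  'dbfeaebb'
  #14 SA[14]=15  'eaebb'
  #15 SA[15]=17  'ebb'
  #16 SA[16]=8  'fbbbdbfeaebb'
  #17 SA[17]=1  'fbfcaaafbbbdbfeaebb'
  #18 SA[18]=3  'fcaaafbbbdbfeaebb'
  #19 SA[19]=14  'feaebb'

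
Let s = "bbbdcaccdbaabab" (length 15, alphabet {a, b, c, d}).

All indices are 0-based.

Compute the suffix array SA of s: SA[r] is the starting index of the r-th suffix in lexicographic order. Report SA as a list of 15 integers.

rank→(start, suffix):
  0 → (10, 'aabab')
  1 → (13, 'ab')
  2 → (11, 'abab')
  3 → (5, 'accdbaabab')
  4 → (14, 'b')
  5 → (9, 'baabab')
  6 → (12, 'bab')
  7 → (0, 'bbbdcaccdbaabab')
  8 → (1, 'bbdcaccdbaabab')
  9 → (2, 'bdcaccdbaabab')
  10 → (4, 'caccdbaabab')
  11 → (6, 'ccdbaabab')
  12 → (7, 'cdbaabab')
  13 → (8, 'dbaabab')
  14 → (3, 'dcaccdbaabab')

[10, 13, 11, 5, 14, 9, 12, 0, 1, 2, 4, 6, 7, 8, 3]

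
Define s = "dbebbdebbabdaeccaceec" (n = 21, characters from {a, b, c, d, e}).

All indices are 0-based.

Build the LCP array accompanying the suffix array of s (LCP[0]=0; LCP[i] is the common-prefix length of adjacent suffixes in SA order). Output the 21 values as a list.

rank→(start, suffix):
  0 → (9, 'abdaeccaceec')
  1 → (16, 'aceec')
  2 → (12, 'aeccaceec')
  3 → (8, 'babdaeccaceec')
  4 → (7, 'bbabdaeccaceec')
  5 → (3, 'bbdebbabdaeccaceec')
  6 → (10, 'bdaeccaceec')
  7 → (4, 'bdebbabdaeccaceec')
  8 → (1, 'bebbdebbabdaeccaceec')
  9 → (20, 'c')
  10 → (15, 'caceec')
  11 → (14, 'ccaceec')
  12 → (17, 'ceec')
  13 → (11, 'daeccaceec')
  14 → (0, 'dbebbdebbabdaeccaceec')
  15 → (5, 'debbabdaeccaceec')
  16 → (6, 'ebbabdaeccaceec')
  17 → (2, 'ebbdebbabdaeccaceec')
  18 → (19, 'ec')
  19 → (13, 'eccaceec')
  20 → (18, 'eec')

SA = [9, 16, 12, 8, 7, 3, 10, 4, 1, 20, 15, 14, 17, 11, 0, 5, 6, 2, 19, 13, 18]
i: (SA[i-1],SA[i]) lcp shared
  1: (9,16) 1 'a'
  2: (16,12) 1 'a'
  3: (12,8) 0 ''
  4: (8,7) 1 'b'
  5: (7,3) 2 'bb'
  6: (3,10) 1 'b'
  7: (10,4) 2 'bd'
  8: (4,1) 1 'b'
  9: (1,20) 0 ''
  10: (20,15) 1 'c'
  11: (15,14) 1 'c'
  12: (14,17) 1 'c'
  13: (17,11) 0 ''
  14: (11,0) 1 'd'
  15: (0,5) 1 'd'
  16: (5,6) 0 ''
  17: (6,2) 3 'ebb'
  18: (2,19) 1 'e'
  19: (19,13) 2 'ec'
  20: (13,18) 1 'e'

[0, 1, 1, 0, 1, 2, 1, 2, 1, 0, 1, 1, 1, 0, 1, 1, 0, 3, 1, 2, 1]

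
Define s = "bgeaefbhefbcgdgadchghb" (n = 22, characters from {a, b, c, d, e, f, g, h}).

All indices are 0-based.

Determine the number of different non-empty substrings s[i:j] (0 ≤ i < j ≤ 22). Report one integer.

rank→(start, suffix):
  0 → (15, 'adchghb')
  1 → (3, 'aefbhefbcgdgadchghb')
  2 → (21, 'b')
  3 → (10, 'bcgdgadchghb')
  4 → (0, 'bgeaefbhefbcgdgadchghb')
  5 → (6, 'bhefbcgdgadchghb')
  6 → (11, 'cgdgadchghb')
  7 → (17, 'chghb')
  8 → (16, 'dchghb')
  9 → (13, 'dgadchghb')
  10 → (2, 'eaefbhefbcgdgadchghb')
  11 → (8, 'efbcgdgadchghb')
  12 → (4, 'efbhefbcgdgadchghb')
  13 → (9, 'fbcgdgadchghb')
  14 → (5, 'fbhefbcgdgadchghb')
  15 → (14, 'gadchghb')
  16 → (12, 'gdgadchghb')
  17 → (1, 'geaefbhefbcgdgadchghb')
  18 → (19, 'ghb')
  19 → (20, 'hb')
  20 → (7, 'hefbcgdgadchghb')
  21 → (18, 'hghb')

SA = [15, 3, 21, 10, 0, 6, 11, 17, 16, 13, 2, 8, 4, 9, 5, 14, 12, 1, 19, 20, 7, 18]
rank  pair      lcp
   1  s[15:],s[3:]  1  'a'
   2  s[3:],s[21:]  0  ''
   3  s[21:],s[10:]  1  'b'
   4  s[10:],s[0:]  1  'b'
   5  s[0:],s[6:]  1  'b'
   6  s[6:],s[11:]  0  ''
   7  s[11:],s[17:]  1  'c'
   8  s[17:],s[16:]  0  ''
   9  s[16:],s[13:]  1  'd'
  10  s[13:],s[2:]  0  ''
  11  s[2:],s[8:]  1  'e'
  12  s[8:],s[4:]  3  'efb'
  13  s[4:],s[9:]  0  ''
  14  s[9:],s[5:]  2  'fb'
  15  s[5:],s[14:]  0  ''
  16  s[14:],s[12:]  1  'g'
  17  s[12:],s[1:]  1  'g'
  18  s[1:],s[19:]  1  'g'
  19  s[19:],s[20:]  0  ''
  20  s[20:],s[7:]  1  'h'
  21  s[7:],s[18:]  1  'h'

n(n+1)/2 = 22·23/2 = 253
Σ LCP = 0 + 1 + 0 + 1 + 1 + 1 + 0 + 1 + 0 + 1 + 0 + 1 + 3 + 0 + 2 + 0 + 1 + 1 + 1 + 0 + 1 + 1 = 17
distinct = 253 − 17 = 236

236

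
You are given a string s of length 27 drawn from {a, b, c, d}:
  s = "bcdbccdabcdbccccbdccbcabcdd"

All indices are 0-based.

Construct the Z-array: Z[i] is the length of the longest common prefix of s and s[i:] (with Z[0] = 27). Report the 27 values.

[27, 0, 0, 2, 0, 0, 0, 0, 6, 0, 0, 2, 0, 0, 0, 0, 1, 0, 0, 0, 2, 0, 0, 3, 0, 0, 0]

Z[0]=27
i=1: outside box; Z[1]=0
i=2: outside box; Z[2]=0
i=3: outside box; Z[3]=2 grow→box=[3,5)
i=4: min(r-i=1, Z[1]=0)=0; Z[4]=0
i=5: outside box; Z[5]=0
i=6: outside box; Z[6]=0
i=7: outside box; Z[7]=0
i=8: outside box; Z[8]=6 grow→box=[8,14)
i=9: min(r-i=5, Z[1]=0)=0; Z[9]=0
i=10: min(r-i=4, Z[2]=0)=0; Z[10]=0
i=11: min(r-i=3, Z[3]=2)=2; Z[11]=2
i=12: min(r-i=2, Z[4]=0)=0; Z[12]=0
i=13: min(r-i=1, Z[5]=0)=0; Z[13]=0
i=14: outside box; Z[14]=0
i=15: outside box; Z[15]=0
i=16: outside box; Z[16]=1 grow→box=[16,17)
i=17: outside box; Z[17]=0
i=18: outside box; Z[18]=0
i=19: outside box; Z[19]=0
i=20: outside box; Z[20]=2 grow→box=[20,22)
i=21: min(r-i=1, Z[1]=0)=0; Z[21]=0
i=22: outside box; Z[22]=0
i=23: outside box; Z[23]=3 grow→box=[23,26)
i=24: min(r-i=2, Z[1]=0)=0; Z[24]=0
i=25: min(r-i=1, Z[2]=0)=0; Z[25]=0
i=26: outside box; Z[26]=0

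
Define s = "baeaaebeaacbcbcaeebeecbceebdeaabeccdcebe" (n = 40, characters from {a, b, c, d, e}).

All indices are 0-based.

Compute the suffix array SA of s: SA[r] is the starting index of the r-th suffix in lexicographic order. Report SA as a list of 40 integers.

[29, 8, 3, 30, 9, 1, 4, 15, 0, 13, 11, 22, 26, 38, 6, 31, 18, 14, 12, 10, 21, 33, 34, 36, 23, 35, 27, 39, 28, 7, 2, 25, 37, 5, 17, 20, 32, 24, 16, 19]

rank→(start, suffix):
  0 → (29, 'aabeccdcebe')
  1 → (8, 'aacbcbcaeebeecbceebdeaabeccdcebe')
  2 → (3, 'aaebeaacbcbcaeebeecbceebdeaabeccdcebe')
  3 → (30, 'abeccdcebe')
  4 → (9, 'acbcbcaeebeecbceebdeaabeccdcebe')
  5 → (1, 'aeaaebeaacbcbcaeebeecbceebdeaabeccdcebe')
  6 → (4, 'aebeaacbcbcaeebeecbceebdeaabeccdcebe')
  7 → (15, 'aeebeecbceebdeaabeccdcebe')
  8 → (0, 'baeaaebeaacbcbcaeebeecbceebdeaabeccdcebe')
  9 → (13, 'bcaeebeecbceebdeaabeccdcebe')
  10 → (11, 'bcbcaeebeecbceebdeaabeccdcebe')
  11 → (22, 'bceebdeaabeccdcebe')
  12 → (26, 'bdeaabeccdcebe')
  13 → (38, 'be')
  14 → (6, 'beaacbcbcaeebeecbceebdeaabeccdcebe')
  15 → (31, 'beccdcebe')
  16 → (18, 'beecbceebdeaabeccdcebe')
  17 → (14, 'caeebeecbceebdeaabeccdcebe')
  18 → (12, 'cbcaeebeecbceebdeaabeccdcebe')
  19 → (10, 'cbcbcaeebeecbceebdeaabeccdcebe')
  20 → (21, 'cbceebdeaabeccdcebe')
  21 → (33, 'ccdcebe')
  22 → (34, 'cdcebe')
  23 → (36, 'cebe')
  24 → (23, 'ceebdeaabeccdcebe')
  25 → (35, 'dcebe')
  26 → (27, 'deaabeccdcebe')
  27 → (39, 'e')
  28 → (28, 'eaabeccdcebe')
  29 → (7, 'eaacbcbcaeebeecbceebdeaabeccdcebe')
  30 → (2, 'eaaebeaacbcbcaeebeecbceebdeaabeccdcebe')
  31 → (25, 'ebdeaabeccdcebe')
  32 → (37, 'ebe')
  33 → (5, 'ebeaacbcbcaeebeecbceebdeaabeccdcebe')
  34 → (17, 'ebeecbceebdeaabeccdcebe')
  35 → (20, 'ecbceebdeaabeccdcebe')
  36 → (32, 'eccdcebe')
  37 → (24, 'eebdeaabeccdcebe')
  38 → (16, 'eebeecbceebdeaabeccdcebe')
  39 → (19, 'eecbceebdeaabeccdcebe')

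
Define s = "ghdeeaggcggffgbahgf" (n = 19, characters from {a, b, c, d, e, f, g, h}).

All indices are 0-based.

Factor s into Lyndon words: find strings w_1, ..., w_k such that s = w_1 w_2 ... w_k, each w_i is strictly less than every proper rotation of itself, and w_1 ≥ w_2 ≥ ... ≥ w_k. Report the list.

["gh", "dee", "aggcggffgbahgf"]

emit factor 1: 'gh' (i=0, period=2)
emit factor 2: 'dee' (i=2, period=3)
emit factor 3: 'aggcggffgbahgf' (i=5, period=14)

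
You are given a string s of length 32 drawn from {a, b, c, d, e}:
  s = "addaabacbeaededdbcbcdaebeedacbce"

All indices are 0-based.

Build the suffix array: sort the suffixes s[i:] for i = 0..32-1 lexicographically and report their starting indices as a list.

sorted suffixes:
  #0 SA[0]=3  'aabacbeaededdbcbcdaebeedacbce'
  #1 SA[1]=4  'abacbeaededdbcbcdaebeedacbce'
  #2 SA[2]=27  'acbce'
  #3 SA[3]=6  'acbeaededdbcbcdaebeedacbce'
  #4 SA[4]=0  'addaabacbeaededdbcbcdaebeedacbce'
  #5 SA[5]=21  'aebeedacbce'
  #6 SA[6]=10  'aededdbcbcdaebeedacbce'
  #7 SA[7]=5  'bacbeaededdbcbcdaebeedacbce'
  #8 SA[8]=16  'bcbcdaebeedacbce'
  #9 SA[9]=18  'bcdaebeedacbce'
  #10 SA[10]=29  'bce'
  #11 SA[11]=8  'beaededdbcbcdaebeedacbce'
  #12 SA[12]=23  'beedacbce'
  #13 SA[13]=17  'cbcdaebeedacbce'
  #14 SA[14]=28  'cbce'
  #15 SA[15]=7  'cbeaededdbcbcdaebeedacbce'
  #16 SA[16]=19  'cdaebeedacbce'
  #17 SA[17]=30  'ce'
  #18 SA[18]=2  'daabacbeaededdbcbcdaebeedacbce'
  #19 SA[19]=26  'dacbce'
  #20 SA[20]=20  'daebeedacbce'
  #21 SA[21]=15  'dbcbcdaebeedacbce'
  #22 SA[22]=1  'ddaabacbeaededdbcbcdaebeedacbce'
  #23 SA[23]=14  'ddbcbcdaebeedacbce'
  #24 SA[24]=12  'deddbcbcdaebeedacbce'
  #25 SA[25]=31  'e'
  #26 SA[26]=9  'eaededdbcbcdaebeedacbce'
  #27 SA[27]=22  'ebeedacbce'
  #28 SA[28]=25  'edacbce'
  #29 SA[29]=13  'eddbcbcdaebeedacbce'
  #30 SA[30]=11  'ededdbcbcdaebeedacbce'
  #31 SA[31]=24  'eedacbce'

[3, 4, 27, 6, 0, 21, 10, 5, 16, 18, 29, 8, 23, 17, 28, 7, 19, 30, 2, 26, 20, 15, 1, 14, 12, 31, 9, 22, 25, 13, 11, 24]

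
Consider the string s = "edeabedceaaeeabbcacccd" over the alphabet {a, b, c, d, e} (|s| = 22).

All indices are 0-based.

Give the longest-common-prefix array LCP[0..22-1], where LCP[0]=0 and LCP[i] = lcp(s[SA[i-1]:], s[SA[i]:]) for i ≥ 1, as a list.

[0, 1, 2, 1, 1, 0, 1, 1, 0, 1, 2, 1, 1, 0, 1, 1, 0, 2, 3, 1, 2, 1]

sorted suffixes:
  #0 SA[0]=9  'aaeeabbcacccd'
  #1 SA[1]=13  'abbcacccd'
  #2 SA[2]=3  'abedceaaeeabbcacccd'
  #3 SA[3]=17  'acccd'
  #4 SA[4]=10  'aeeabbcacccd'
  #5 SA[5]=14  'bbcacccd'
  #6 SA[6]=15  'bcacccd'
  #7 SA[7]=4  'bedceaaeeabbcacccd'
  #8 SA[8]=16  'cacccd'
  #9 SA[9]=18  'cccd'
  #10 SA[10]=19  'ccd'
  #11 SA[11]=20  'cd'
  #12 SA[12]=7  'ceaaeeabbcacccd'
  #13 SA[13]=21  'd'
  #14 SA[14]=6  'dceaaeeabbcacccd'
  #15 SA[15]=1  'deabedceaaeeabbcacccd'
  #16 SA[16]=8  'eaaeeabbcacccd'
  #17 SA[17]=12  'eabbcacccd'
  #18 SA[18]=2  'eabedceaaeeabbcacccd'
  #19 SA[19]=5  'edceaaeeabbcacccd'
  #20 SA[20]=0  'edeabedceaaeeabbcacccd'
  #21 SA[21]=11  'eeabbcacccd'

SA = [9, 13, 3, 17, 10, 14, 15, 4, 16, 18, 19, 20, 7, 21, 6, 1, 8, 12, 2, 5, 0, 11]
[i] adj suffixes → lcp
  [1] 9/13 → 1 ('a')
  [2] 13/3 → 2 ('ab')
  [3] 3/17 → 1 ('a')
  [4] 17/10 → 1 ('a')
  [5] 10/14 → 0 ('')
  [6] 14/15 → 1 ('b')
  [7] 15/4 → 1 ('b')
  [8] 4/16 → 0 ('')
  [9] 16/18 → 1 ('c')
  [10] 18/19 → 2 ('cc')
  [11] 19/20 → 1 ('c')
  [12] 20/7 → 1 ('c')
  [13] 7/21 → 0 ('')
  [14] 21/6 → 1 ('d')
  [15] 6/1 → 1 ('d')
  [16] 1/8 → 0 ('')
  [17] 8/12 → 2 ('ea')
  [18] 12/2 → 3 ('eab')
  [19] 2/5 → 1 ('e')
  [20] 5/0 → 2 ('ed')
  [21] 0/11 → 1 ('e')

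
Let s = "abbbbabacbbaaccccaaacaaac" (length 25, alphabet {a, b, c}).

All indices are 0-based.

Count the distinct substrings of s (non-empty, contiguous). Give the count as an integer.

sorted suffixes:
  #0 SA[0]=21  'aaac'
  #1 SA[1]=17  'aaacaaac'
  #2 SA[2]=22  'aac'
  #3 SA[3]=18  'aacaaac'
  #4 SA[4]=11  'aaccccaaacaaac'
  #5 SA[5]=5  'abacbbaaccccaaacaaac'
  #6 SA[6]=0  'abbbbabacbbaaccccaaacaaac'
  #7 SA[7]=23  'ac'
  #8 SA[8]=19  'acaaac'
  #9 SA[9]=7  'acbbaaccccaaacaaac'
  #10 SA[10]=12  'accccaaacaaac'
  #11 SA[11]=10  'baaccccaaacaaac'
  #12 SA[12]=4  'babacbbaaccccaaacaaac'
  #13 SA[13]=6  'bacbbaaccccaaacaaac'
  #14 SA[14]=9  'bbaaccccaaacaaac'
  #15 SA[15]=3  'bbabacbbaaccccaaacaaac'
  #16 SA[16]=2  'bbbabacbbaaccccaaacaaac'
  #17 SA[17]=1  'bbbbabacbbaaccccaaacaaac'
  #18 SA[18]=24  'c'
  #19 SA[19]=20  'caaac'
  #20 SA[20]=16  'caaacaaac'
  #21 SA[21]=8  'cbbaaccccaaacaaac'
  #22 SA[22]=15  'ccaaacaaac'
  #23 SA[23]=14  'cccaaacaaac'
  #24 SA[24]=13  'ccccaaacaaac'

SA = [21, 17, 22, 18, 11, 5, 0, 23, 19, 7, 12, 10, 4, 6, 9, 3, 2, 1, 24, 20, 16, 8, 15, 14, 13]
rank  pair      lcp
   1  s[21:],s[17:]  4  'aaac'
   2  s[17:],s[22:]  2  'aa'
   3  s[22:],s[18:]  3  'aac'
   4  s[18:],s[11:]  3  'aac'
   5  s[11:],s[5:]  1  'a'
   6  s[5:],s[0:]  2  'ab'
   7  s[0:],s[23:]  1  'a'
   8  s[23:],s[19:]  2  'ac'
   9  s[19:],s[7:]  2  'ac'
  10  s[7:],s[12:]  2  'ac'
  11  s[12:],s[10:]  0  ''
  12  s[10:],s[4:]  2  'ba'
  13  s[4:],s[6:]  2  'ba'
  14  s[6:],s[9:]  1  'b'
  15  s[9:],s[3:]  3  'bba'
  16  s[3:],s[2:]  2  'bb'
  17  s[2:],s[1:]  3  'bbb'
  18  s[1:],s[24:]  0  ''
  19  s[24:],s[20:]  1  'c'
  20  s[20:],s[16:]  5  'caaac'
  21  s[16:],s[8:]  1  'c'
  22  s[8:],s[15:]  1  'c'
  23  s[15:],s[14:]  2  'cc'
  24  s[14:],s[13:]  3  'ccc'

n(n+1)/2 = 25·26/2 = 325
Σ LCP = 0 + 4 + 2 + 3 + 3 + 1 + 2 + 1 + 2 + 2 + 2 + 0 + 2 + 2 + 1 + 3 + 2 + 3 + 0 + 1 + 5 + 1 + 1 + 2 + 3 = 48
distinct = 325 − 48 = 277

277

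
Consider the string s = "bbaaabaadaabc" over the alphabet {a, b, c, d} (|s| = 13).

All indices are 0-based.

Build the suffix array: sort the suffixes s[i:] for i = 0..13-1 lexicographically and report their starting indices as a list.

sorted suffixes:
  #0 SA[0]=2  'aaabaadaabc'
  #1 SA[1]=3  'aabaadaabc'
  #2 SA[2]=9  'aabc'
  #3 SA[3]=6  'aadaabc'
  #4 SA[4]=4  'abaadaabc'
  #5 SA[5]=10  'abc'
  #6 SA[6]=7  'adaabc'
  #7 SA[7]=1  'baaabaadaabc'
  #8 SA[8]=5  'baadaabc'
  #9 SA[9]=0  'bbaaabaadaabc'
  #10 SA[10]=11  'bc'
  #11 SA[11]=12  'c'
  #12 SA[12]=8  'daabc'

[2, 3, 9, 6, 4, 10, 7, 1, 5, 0, 11, 12, 8]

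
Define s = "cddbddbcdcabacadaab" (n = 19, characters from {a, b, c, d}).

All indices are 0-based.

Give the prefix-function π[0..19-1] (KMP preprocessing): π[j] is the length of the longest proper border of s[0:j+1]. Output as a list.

π[0] = 0
j=1 s[j]='d': π[1]=0 (border '')
j=2 s[j]='d': π[2]=0 (border '')
j=3 s[j]='b': π[3]=0 (border '')
j=4 s[j]='d': π[4]=0 (border '')
j=5 s[j]='d': π[5]=0 (border '')
j=6 s[j]='b': π[6]=0 (border '')
j=7 s[j]='c': π[7]=1 (border 'c')
j=8 s[j]='d': π[8]=2 (border 'cd')
j=9 s[j]='c': k: 2→0; π[9]=1 (border 'c')
j=10 s[j]='a': k: 1→0; π[10]=0 (border '')
j=11 s[j]='b': π[11]=0 (border '')
j=12 s[j]='a': π[12]=0 (border '')
j=13 s[j]='c': π[13]=1 (border 'c')
j=14 s[j]='a': k: 1→0; π[14]=0 (border '')
j=15 s[j]='d': π[15]=0 (border '')
j=16 s[j]='a': π[16]=0 (border '')
j=17 s[j]='a': π[17]=0 (border '')
j=18 s[j]='b': π[18]=0 (border '')

[0, 0, 0, 0, 0, 0, 0, 1, 2, 1, 0, 0, 0, 1, 0, 0, 0, 0, 0]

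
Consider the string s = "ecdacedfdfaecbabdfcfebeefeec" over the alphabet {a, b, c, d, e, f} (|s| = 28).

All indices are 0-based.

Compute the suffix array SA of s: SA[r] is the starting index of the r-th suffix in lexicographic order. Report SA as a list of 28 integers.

rank→(start, suffix):
  0 → (14, 'abdfcfebeefeec')
  1 → (3, 'acedfdfaecbabdfcfebeefeec')
  2 → (10, 'aecbabdfcfebeefeec')
  3 → (13, 'babdfcfebeefeec')
  4 → (15, 'bdfcfebeefeec')
  5 → (21, 'beefeec')
  6 → (27, 'c')
  7 → (12, 'cbabdfcfebeefeec')
  8 → (1, 'cdacedfdfaecbabdfcfebeefeec')
  9 → (4, 'cedfdfaecbabdfcfebeefeec')
  10 → (18, 'cfebeefeec')
  11 → (2, 'dacedfdfaecbabdfcfebeefeec')
  12 → (8, 'dfaecbabdfcfebeefeec')
  13 → (16, 'dfcfebeefeec')
  14 → (6, 'dfdfaecbabdfcfebeefeec')
  15 → (20, 'ebeefeec')
  16 → (26, 'ec')
  17 → (11, 'ecbabdfcfebeefeec')
  18 → (0, 'ecdacedfdfaecbabdfcfebeefeec')
  19 → (5, 'edfdfaecbabdfcfebeefeec')
  20 → (25, 'eec')
  21 → (22, 'eefeec')
  22 → (23, 'efeec')
  23 → (9, 'faecbabdfcfebeefeec')
  24 → (17, 'fcfebeefeec')
  25 → (7, 'fdfaecbabdfcfebeefeec')
  26 → (19, 'febeefeec')
  27 → (24, 'feec')

[14, 3, 10, 13, 15, 21, 27, 12, 1, 4, 18, 2, 8, 16, 6, 20, 26, 11, 0, 5, 25, 22, 23, 9, 17, 7, 19, 24]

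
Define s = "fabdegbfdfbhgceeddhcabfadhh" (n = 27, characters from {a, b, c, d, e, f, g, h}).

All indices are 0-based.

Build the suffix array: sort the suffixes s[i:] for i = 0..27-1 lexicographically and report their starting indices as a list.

sorted suffixes:
  #0 SA[0]=1  'abdegbfdfbhgceeddhcabfadhh'
  #1 SA[1]=20  'abfadhh'
  #2 SA[2]=23  'adhh'
  #3 SA[3]=2  'bdegbfdfbhgceeddhcabfadhh'
  #4 SA[4]=21  'bfadhh'
  #5 SA[5]=6  'bfdfbhgceeddhcabfadhh'
  #6 SA[6]=10  'bhgceeddhcabfadhh'
  #7 SA[7]=19  'cabfadhh'
  #8 SA[8]=13  'ceeddhcabfadhh'
  #9 SA[9]=16  'ddhcabfadhh'
  #10 SA[10]=3  'degbfdfbhgceeddhcabfadhh'
  #11 SA[11]=8  'dfbhgceeddhcabfadhh'
  #12 SA[12]=17  'dhcabfadhh'
  #13 SA[13]=24  'dhh'
  #14 SA[14]=15  'eddhcabfadhh'
  #15 SA[15]=14  'eeddhcabfadhh'
  #16 SA[16]=4  'egbfdfbhgceeddhcabfadhh'
  #17 SA[17]=0  'fabdegbfdfbhgceeddhcabfadhh'
  #18 SA[18]=22  'fadhh'
  #19 SA[19]=9  'fbhgceeddhcabfadhh'
  #20 SA[20]=7  'fdfbhgceeddhcabfadhh'
  #21 SA[21]=5  'gbfdfbhgceeddhcabfadhh'
  #22 SA[22]=12  'gceeddhcabfadhh'
  #23 SA[23]=26  'h'
  #24 SA[24]=18  'hcabfadhh'
  #25 SA[25]=11  'hgceeddhcabfadhh'
  #26 SA[26]=25  'hh'

[1, 20, 23, 2, 21, 6, 10, 19, 13, 16, 3, 8, 17, 24, 15, 14, 4, 0, 22, 9, 7, 5, 12, 26, 18, 11, 25]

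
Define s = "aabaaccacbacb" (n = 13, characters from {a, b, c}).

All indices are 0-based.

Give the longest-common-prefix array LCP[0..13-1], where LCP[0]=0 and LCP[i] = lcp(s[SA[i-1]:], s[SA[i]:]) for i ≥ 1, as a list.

[0, 2, 1, 1, 3, 2, 0, 1, 2, 0, 1, 2, 1]

rank | idx | suffix
   0 |   0 | aabaaccacbacb
   1 |   3 | aaccacbacb
   2 |   1 | abaaccacbacb
   3 |  10 | acb
   4 |   7 | acbacb
   5 |   4 | accacbacb
   6 |  12 | b
   7 |   2 | baaccacbacb
   8 |   9 | bacb
   9 |   6 | cacbacb
  10 |  11 | cb
  11 |   8 | cbacb
  12 |   5 | ccacbacb

SA = [0, 3, 1, 10, 7, 4, 12, 2, 9, 6, 11, 8, 5]
i: (SA[i-1],SA[i]) lcp shared
  1: (0,3) 2 'aa'
  2: (3,1) 1 'a'
  3: (1,10) 1 'a'
  4: (10,7) 3 'acb'
  5: (7,4) 2 'ac'
  6: (4,12) 0 ''
  7: (12,2) 1 'b'
  8: (2,9) 2 'ba'
  9: (9,6) 0 ''
  10: (6,11) 1 'c'
  11: (11,8) 2 'cb'
  12: (8,5) 1 'c'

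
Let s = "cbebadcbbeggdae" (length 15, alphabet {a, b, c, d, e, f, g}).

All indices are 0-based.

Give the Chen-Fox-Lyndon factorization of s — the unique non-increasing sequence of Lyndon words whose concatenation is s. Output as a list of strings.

["c", "be", "b", "adcbbeggdae"]

emit factor 1: 'c' (i=0, period=1)
emit factor 2: 'be' (i=1, period=2)
emit factor 3: 'b' (i=3, period=1)
emit factor 4: 'adcbbeggdae' (i=4, period=11)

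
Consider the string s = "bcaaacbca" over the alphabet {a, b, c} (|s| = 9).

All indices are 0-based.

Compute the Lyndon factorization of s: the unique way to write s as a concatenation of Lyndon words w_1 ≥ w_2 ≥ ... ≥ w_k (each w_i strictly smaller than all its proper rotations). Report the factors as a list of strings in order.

["bc", "aaacbc", "a"]

emit factor 1: 'bc' (i=0, period=2)
emit factor 2: 'aaacbc' (i=2, period=6)
emit factor 3: 'a' (i=8, period=1)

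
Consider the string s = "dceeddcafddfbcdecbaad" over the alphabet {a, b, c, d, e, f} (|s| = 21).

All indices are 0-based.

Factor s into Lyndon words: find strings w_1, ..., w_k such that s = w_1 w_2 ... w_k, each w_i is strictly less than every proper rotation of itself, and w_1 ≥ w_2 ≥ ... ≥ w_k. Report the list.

["d", "ceedd", "c", "afddfbcdecb", "aad"]

emit factor 1: 'd' (i=0, period=1)
emit factor 2: 'ceedd' (i=1, period=5)
emit factor 3: 'c' (i=6, period=1)
emit factor 4: 'afddfbcdecb' (i=7, period=11)
emit factor 5: 'aad' (i=18, period=3)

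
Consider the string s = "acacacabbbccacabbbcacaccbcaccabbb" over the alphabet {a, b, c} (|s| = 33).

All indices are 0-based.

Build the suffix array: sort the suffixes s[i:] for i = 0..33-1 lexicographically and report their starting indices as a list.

[29, 14, 6, 12, 4, 2, 0, 19, 26, 21, 32, 31, 30, 15, 7, 16, 8, 17, 24, 9, 28, 13, 5, 11, 3, 1, 18, 25, 20, 23, 27, 10, 22]

rank→(start, suffix):
  0 → (29, 'abbb')
  1 → (14, 'abbbcacaccbcaccabbb')
  2 → (6, 'abbbccacabbbcacaccbcaccabbb')
  3 → (12, 'acabbbcacaccbcaccabbb')
  4 → (4, 'acabbbccacabbbcacaccbcaccabbb')
  5 → (2, 'acacabbbccacabbbcacaccbcaccabbb')
  6 → (0, 'acacacabbbccacabbbcacaccbcaccabbb')
  7 → (19, 'acaccbcaccabbb')
  8 → (26, 'accabbb')
  9 → (21, 'accbcaccabbb')
  10 → (32, 'b')
  11 → (31, 'bb')
  12 → (30, 'bbb')
  13 → (15, 'bbbcacaccbcaccabbb')
  14 → (7, 'bbbccacabbbcacaccbcaccabbb')
  15 → (16, 'bbcacaccbcaccabbb')
  16 → (8, 'bbccacabbbcacaccbcaccabbb')
  17 → (17, 'bcacaccbcaccabbb')
  18 → (24, 'bcaccabbb')
  19 → (9, 'bccacabbbcacaccbcaccabbb')
  20 → (28, 'cabbb')
  21 → (13, 'cabbbcacaccbcaccabbb')
  22 → (5, 'cabbbccacabbbcacaccbcaccabbb')
  23 → (11, 'cacabbbcacaccbcaccabbb')
  24 → (3, 'cacabbbccacabbbcacaccbcaccabbb')
  25 → (1, 'cacacabbbccacabbbcacaccbcaccabbb')
  26 → (18, 'cacaccbcaccabbb')
  27 → (25, 'caccabbb')
  28 → (20, 'caccbcaccabbb')
  29 → (23, 'cbcaccabbb')
  30 → (27, 'ccabbb')
  31 → (10, 'ccacabbbcacaccbcaccabbb')
  32 → (22, 'ccbcaccabbb')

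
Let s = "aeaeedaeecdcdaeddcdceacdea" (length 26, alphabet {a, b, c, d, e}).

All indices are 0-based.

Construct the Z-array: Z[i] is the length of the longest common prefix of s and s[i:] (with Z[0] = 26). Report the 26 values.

[26, 0, 2, 0, 0, 0, 2, 0, 0, 0, 0, 0, 0, 2, 0, 0, 0, 0, 0, 0, 0, 1, 0, 0, 0, 1]

Z[0]=26
i=1: fresh scan; Z[1]=0
i=2: fresh scan; Z[2]=2 scan→box=[2,4)
i=3: min(r-i=1, Z[1]=0)=0; Z[3]=0
i=4: fresh scan; Z[4]=0
i=5: fresh scan; Z[5]=0
i=6: fresh scan; Z[6]=2 scan→box=[6,8)
i=7: min(r-i=1, Z[1]=0)=0; Z[7]=0
i=8: fresh scan; Z[8]=0
i=9: fresh scan; Z[9]=0
i=10: fresh scan; Z[10]=0
i=11: fresh scan; Z[11]=0
i=12: fresh scan; Z[12]=0
i=13: fresh scan; Z[13]=2 scan→box=[13,15)
i=14: min(r-i=1, Z[1]=0)=0; Z[14]=0
i=15: fresh scan; Z[15]=0
i=16: fresh scan; Z[16]=0
i=17: fresh scan; Z[17]=0
i=18: fresh scan; Z[18]=0
i=19: fresh scan; Z[19]=0
i=20: fresh scan; Z[20]=0
i=21: fresh scan; Z[21]=1 scan→box=[21,22)
i=22: fresh scan; Z[22]=0
i=23: fresh scan; Z[23]=0
i=24: fresh scan; Z[24]=0
i=25: fresh scan; Z[25]=1 scan→box=[25,26)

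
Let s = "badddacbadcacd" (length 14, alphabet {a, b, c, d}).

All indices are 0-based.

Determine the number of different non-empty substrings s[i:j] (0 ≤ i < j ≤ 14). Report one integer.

90

rank | idx | suffix
   0 |   5 | acbadcacd
   1 |  11 | acd
   2 |   8 | adcacd
   3 |   1 | adddacbadcacd
   4 |   7 | badcacd
   5 |   0 | badddacbadcacd
   6 |  10 | cacd
   7 |   6 | cbadcacd
   8 |  12 | cd
   9 |  13 | d
  10 |   4 | dacbadcacd
  11 |   9 | dcacd
  12 |   3 | ddacbadcacd
  13 |   2 | dddacbadcacd

SA = [5, 11, 8, 1, 7, 0, 10, 6, 12, 13, 4, 9, 3, 2]
rank  pair      lcp
   1  s[5:],s[11:]  2  'ac'
   2  s[11:],s[8:]  1  'a'
   3  s[8:],s[1:]  2  'ad'
   4  s[1:],s[7:]  0  ''
   5  s[7:],s[0:]  3  'bad'
   6  s[0:],s[10:]  0  ''
   7  s[10:],s[6:]  1  'c'
   8  s[6:],s[12:]  1  'c'
   9  s[12:],s[13:]  0  ''
  10  s[13:],s[4:]  1  'd'
  11  s[4:],s[9:]  1  'd'
  12  s[9:],s[3:]  1  'd'
  13  s[3:],s[2:]  2  'dd'

n(n+1)/2 = 14·15/2 = 105
Σ LCP = 0 + 2 + 1 + 2 + 0 + 3 + 0 + 1 + 1 + 0 + 1 + 1 + 1 + 2 = 15
distinct = 105 − 15 = 90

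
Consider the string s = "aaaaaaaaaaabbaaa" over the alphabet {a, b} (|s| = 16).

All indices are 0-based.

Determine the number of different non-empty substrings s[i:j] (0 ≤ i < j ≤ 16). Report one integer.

74

rank | idx | suffix
   0 |  15 | a
   1 |  14 | aa
   2 |  13 | aaa
   3 |   0 | aaaaaaaaaaabbaaa
   4 |   1 | aaaaaaaaaabbaaa
   5 |   2 | aaaaaaaaabbaaa
   6 |   3 | aaaaaaaabbaaa
   7 |   4 | aaaaaaabbaaa
   8 |   5 | aaaaaabbaaa
   9 |   6 | aaaaabbaaa
  10 |   7 | aaaabbaaa
  11 |   8 | aaabbaaa
  12 |   9 | aabbaaa
  13 |  10 | abbaaa
  14 |  12 | baaa
  15 |  11 | bbaaa

SA = [15, 14, 13, 0, 1, 2, 3, 4, 5, 6, 7, 8, 9, 10, 12, 11]
[i] adj suffixes → lcp
  [1] 15/14 → 1 ('a')
  [2] 14/13 → 2 ('aa')
  [3] 13/0 → 3 ('aaa')
  [4] 0/1 → 10 ('aaaaaaaaaa')
  [5] 1/2 → 9 ('aaaaaaaaa')
  [6] 2/3 → 8 ('aaaaaaaa')
  [7] 3/4 → 7 ('aaaaaaa')
  [8] 4/5 → 6 ('aaaaaa')
  [9] 5/6 → 5 ('aaaaa')
  [10] 6/7 → 4 ('aaaa')
  [11] 7/8 → 3 ('aaa')
  [12] 8/9 → 2 ('aa')
  [13] 9/10 → 1 ('a')
  [14] 10/12 → 0 ('')
  [15] 12/11 → 1 ('b')

n(n+1)/2 = 16·17/2 = 136
Σ LCP = 0 + 1 + 2 + 3 + 10 + 9 + 8 + 7 + 6 + 5 + 4 + 3 + 2 + 1 + 0 + 1 = 62
distinct = 136 − 62 = 74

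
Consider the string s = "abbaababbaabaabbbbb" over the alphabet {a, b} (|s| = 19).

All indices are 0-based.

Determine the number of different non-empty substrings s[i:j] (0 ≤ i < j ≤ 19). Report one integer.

sorted suffixes:
  #0 SA[0]=9  'aabaabbbbb'
  #1 SA[1]=3  'aababbaabaabbbbb'
  #2 SA[2]=12  'aabbbbb'
  #3 SA[3]=10  'abaabbbbb'
  #4 SA[4]=4  'ababbaabaabbbbb'
  #5 SA[5]=6  'abbaabaabbbbb'
  #6 SA[6]=0  'abbaababbaabaabbbbb'
  #7 SA[7]=13  'abbbbb'
  #8 SA[8]=18  'b'
  #9 SA[9]=8  'baabaabbbbb'
  #10 SA[10]=2  'baababbaabaabbbbb'
  #11 SA[11]=11  'baabbbbb'
  #12 SA[12]=5  'babbaabaabbbbb'
  #13 SA[13]=17  'bb'
  #14 SA[14]=7  'bbaabaabbbbb'
  #15 SA[15]=1  'bbaababbaabaabbbbb'
  #16 SA[16]=16  'bbb'
  #17 SA[17]=15  'bbbb'
  #18 SA[18]=14  'bbbbb'

SA = [9, 3, 12, 10, 4, 6, 0, 13, 18, 8, 2, 11, 5, 17, 7, 1, 16, 15, 14]
[i] adj suffixes → lcp
  [1] 9/3 → 4 ('aaba')
  [2] 3/12 → 3 ('aab')
  [3] 12/10 → 1 ('a')
  [4] 10/4 → 3 ('aba')
  [5] 4/6 → 2 ('ab')
  [6] 6/0 → 7 ('abbaaba')
  [7] 0/13 → 3 ('abb')
  [8] 13/18 → 0 ('')
  [9] 18/8 → 1 ('b')
  [10] 8/2 → 5 ('baaba')
  [11] 2/11 → 4 ('baab')
  [12] 11/5 → 2 ('ba')
  [13] 5/17 → 1 ('b')
  [14] 17/7 → 2 ('bb')
  [15] 7/1 → 6 ('bbaaba')
  [16] 1/16 → 2 ('bb')
  [17] 16/15 → 3 ('bbb')
  [18] 15/14 → 4 ('bbbb')

n(n+1)/2 = 19·20/2 = 190
Σ LCP = 0 + 4 + 3 + 1 + 3 + 2 + 7 + 3 + 0 + 1 + 5 + 4 + 2 + 1 + 2 + 6 + 2 + 3 + 4 = 53
distinct = 190 − 53 = 137

137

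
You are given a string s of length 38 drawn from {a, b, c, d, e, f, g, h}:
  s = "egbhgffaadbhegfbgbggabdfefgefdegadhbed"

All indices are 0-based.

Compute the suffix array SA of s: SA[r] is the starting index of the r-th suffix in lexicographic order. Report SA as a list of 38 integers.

rank→(start, suffix):
  0 → (7, 'aadbhegfbgbggabdfefgefdegadhbed')
  1 → (20, 'abdfefgefdegadhbed')
  2 → (8, 'adbhegfbgbggabdfefgefdegadhbed')
  3 → (32, 'adhbed')
  4 → (21, 'bdfefgefdegadhbed')
  5 → (35, 'bed')
  6 → (15, 'bgbggabdfefgefdegadhbed')
  7 → (17, 'bggabdfefgefdegadhbed')
  8 → (10, 'bhegfbgbggabdfefgefdegadhbed')
  9 → (2, 'bhgffaadbhegfbgbggabdfefgefdegadhbed')
  10 → (37, 'd')
  11 → (9, 'dbhegfbgbggabdfefgefdegadhbed')
  12 → (29, 'degadhbed')
  13 → (22, 'dfefgefdegadhbed')
  14 → (33, 'dhbed')
  15 → (36, 'ed')
  16 → (27, 'efdegadhbed')
  17 → (24, 'efgefdegadhbed')
  18 → (30, 'egadhbed')
  19 → (0, 'egbhgffaadbhegfbgbggabdfefgefdegadhbed')
  20 → (12, 'egfbgbggabdfefgefdegadhbed')
  21 → (6, 'faadbhegfbgbggabdfefgefdegadhbed')
  22 → (14, 'fbgbggabdfefgefdegadhbed')
  23 → (28, 'fdegadhbed')
  24 → (23, 'fefgefdegadhbed')
  25 → (5, 'ffaadbhegfbgbggabdfefgefdegadhbed')
  26 → (25, 'fgefdegadhbed')
  27 → (19, 'gabdfefgefdegadhbed')
  28 → (31, 'gadhbed')
  29 → (16, 'gbggabdfefgefdegadhbed')
  30 → (1, 'gbhgffaadbhegfbgbggabdfefgefdegadhbed')
  31 → (26, 'gefdegadhbed')
  32 → (13, 'gfbgbggabdfefgefdegadhbed')
  33 → (4, 'gffaadbhegfbgbggabdfefgefdegadhbed')
  34 → (18, 'ggabdfefgefdegadhbed')
  35 → (34, 'hbed')
  36 → (11, 'hegfbgbggabdfefgefdegadhbed')
  37 → (3, 'hgffaadbhegfbgbggabdfefgefdegadhbed')

[7, 20, 8, 32, 21, 35, 15, 17, 10, 2, 37, 9, 29, 22, 33, 36, 27, 24, 30, 0, 12, 6, 14, 28, 23, 5, 25, 19, 31, 16, 1, 26, 13, 4, 18, 34, 11, 3]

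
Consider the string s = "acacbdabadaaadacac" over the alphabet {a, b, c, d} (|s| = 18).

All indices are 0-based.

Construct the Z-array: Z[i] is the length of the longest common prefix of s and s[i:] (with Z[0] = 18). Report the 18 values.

[18, 0, 2, 0, 0, 0, 1, 0, 1, 0, 1, 1, 1, 0, 4, 0, 2, 0]

Z[0]=18
i=1: fresh scan; Z[1]=0
i=2: fresh scan; Z[2]=2 grow→box=[2,4)
i=3: min(r-i=1, Z[1]=0)=0; Z[3]=0
i=4: fresh scan; Z[4]=0
i=5: fresh scan; Z[5]=0
i=6: fresh scan; Z[6]=1 grow→box=[6,7)
i=7: fresh scan; Z[7]=0
i=8: fresh scan; Z[8]=1 grow→box=[8,9)
i=9: fresh scan; Z[9]=0
i=10: fresh scan; Z[10]=1 grow→box=[10,11)
i=11: fresh scan; Z[11]=1 grow→box=[11,12)
i=12: fresh scan; Z[12]=1 grow→box=[12,13)
i=13: fresh scan; Z[13]=0
i=14: fresh scan; Z[14]=4 grow→box=[14,18)
i=15: min(r-i=3, Z[1]=0)=0; Z[15]=0
i=16: min(r-i=2, Z[2]=2)=2; Z[16]=2
i=17: min(r-i=1, Z[3]=0)=0; Z[17]=0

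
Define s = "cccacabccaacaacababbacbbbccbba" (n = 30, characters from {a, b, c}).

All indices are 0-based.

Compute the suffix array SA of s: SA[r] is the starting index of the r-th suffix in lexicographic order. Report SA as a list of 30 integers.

sorted suffixes:
  #0 SA[0]=29  'a'
  #1 SA[1]=9  'aacaacababbacbbbccbba'
  #2 SA[2]=12  'aacababbacbbbccbba'
  #3 SA[3]=15  'ababbacbbbccbba'
  #4 SA[4]=17  'abbacbbbccbba'
  #5 SA[5]=5  'abccaacaacababbacbbbccbba'
  #6 SA[6]=10  'acaacababbacbbbccbba'
  #7 SA[7]=13  'acababbacbbbccbba'
  #8 SA[8]=3  'acabccaacaacababbacbbbccbba'
  #9 SA[9]=20  'acbbbccbba'
  #10 SA[10]=28  'ba'
  #11 SA[11]=16  'babbacbbbccbba'
  #12 SA[12]=19  'bacbbbccbba'
  #13 SA[13]=27  'bba'
  #14 SA[14]=18  'bbacbbbccbba'
  #15 SA[15]=22  'bbbccbba'
  #16 SA[16]=23  'bbccbba'
  #17 SA[17]=6  'bccaacaacababbacbbbccbba'
  #18 SA[18]=24  'bccbba'
  #19 SA[19]=8  'caacaacababbacbbbccbba'
  #20 SA[20]=11  'caacababbacbbbccbba'
  #21 SA[21]=14  'cababbacbbbccbba'
  #22 SA[22]=4  'cabccaacaacababbacbbbccbba'
  #23 SA[23]=2  'cacabccaacaacababbacbbbccbba'
  #24 SA[24]=26  'cbba'
  #25 SA[25]=21  'cbbbccbba'
  #26 SA[26]=7  'ccaacaacababbacbbbccbba'
  #27 SA[27]=1  'ccacabccaacaacababbacbbbccbba'
  #28 SA[28]=25  'ccbba'
  #29 SA[29]=0  'cccacabccaacaacababbacbbbccbba'

[29, 9, 12, 15, 17, 5, 10, 13, 3, 20, 28, 16, 19, 27, 18, 22, 23, 6, 24, 8, 11, 14, 4, 2, 26, 21, 7, 1, 25, 0]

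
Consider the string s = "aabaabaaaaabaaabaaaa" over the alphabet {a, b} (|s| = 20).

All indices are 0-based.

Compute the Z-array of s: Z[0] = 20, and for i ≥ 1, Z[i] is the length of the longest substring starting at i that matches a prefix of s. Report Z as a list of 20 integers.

Z[0]=20
i=1: i≥r, start 0; Z[1]=1 extend→box=[1,2)
i=2: i≥r, start 0; Z[2]=0
i=3: i≥r, start 0; Z[3]=5 extend→box=[3,8)
i=4: min(r-i=4, Z[1]=1)=1; Z[4]=1
i=5: min(r-i=3, Z[2]=0)=0; Z[5]=0
i=6: min(r-i=2, Z[3]=5)=2; Z[6]=2
i=7: min(r-i=1, Z[4]=1)=1; Z[7]=2 extend→box=[7,9)
i=8: min(r-i=1, Z[1]=1)=1; Z[8]=2 extend→box=[8,10)
i=9: min(r-i=1, Z[1]=1)=1; Z[9]=5 extend→box=[9,14)
i=10: min(r-i=4, Z[1]=1)=1; Z[10]=1
i=11: min(r-i=3, Z[2]=0)=0; Z[11]=0
i=12: min(r-i=2, Z[3]=5)=2; Z[12]=2
i=13: min(r-i=1, Z[4]=1)=1; Z[13]=5 extend→box=[13,18)
i=14: min(r-i=4, Z[1]=1)=1; Z[14]=1
i=15: min(r-i=3, Z[2]=0)=0; Z[15]=0
i=16: min(r-i=2, Z[3]=5)=2; Z[16]=2
i=17: min(r-i=1, Z[4]=1)=1; Z[17]=2 extend→box=[17,19)
i=18: min(r-i=1, Z[1]=1)=1; Z[18]=2 extend→box=[18,20)
i=19: min(r-i=1, Z[1]=1)=1; Z[19]=1

[20, 1, 0, 5, 1, 0, 2, 2, 2, 5, 1, 0, 2, 5, 1, 0, 2, 2, 2, 1]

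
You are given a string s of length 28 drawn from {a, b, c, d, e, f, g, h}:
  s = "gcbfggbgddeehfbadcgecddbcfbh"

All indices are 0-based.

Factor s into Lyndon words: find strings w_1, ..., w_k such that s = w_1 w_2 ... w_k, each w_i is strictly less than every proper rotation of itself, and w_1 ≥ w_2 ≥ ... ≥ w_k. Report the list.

["g", "c", "bfggbgddeehf", "b", "adcgecddbcfbh"]

emit factor 1: 'g' (i=0, period=1)
emit factor 2: 'c' (i=1, period=1)
emit factor 3: 'bfggbgddeehf' (i=2, period=12)
emit factor 4: 'b' (i=14, period=1)
emit factor 5: 'adcgecddbcfbh' (i=15, period=13)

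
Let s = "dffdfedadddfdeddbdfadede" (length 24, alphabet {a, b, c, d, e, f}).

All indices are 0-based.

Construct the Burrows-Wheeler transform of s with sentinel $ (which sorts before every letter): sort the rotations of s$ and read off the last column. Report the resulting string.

edfdedeadefabdf$dfddddfdd

rank  rotation                   last
    0  $dffdfedadddfdeddbdfadede  e
    1  adddfdeddbdfadede$dffdfed  d
    2  adede$dffdfedadddfdeddbdf  f
    3  bdfadede$dffdfedadddfdedd  d
    4  dadddfdeddbdfadede$dffdfe  e
    5  dbdfadede$dffdfedadddfded  d
    6  ddbdfadede$dffdfedadddfde  e
    7  dddfdeddbdfadede$dffdfeda  a
    8  ddfdeddbdfadede$dffdfedad  d
    9  de$dffdfedadddfdeddbdfade  e
   10  deddbdfadede$dffdfedadddf  f
   11  dede$dffdfedadddfdeddbdfa  a
   12  dfadede$dffdfedadddfdeddb  b
   13  dfdeddbdfadede$dffdfedadd  d
   14  dfedadddfdeddbdfadede$dff  f
   15  dffdfedadddfdeddbdfadede$  $
   16  e$dffdfedadddfdeddbdfaded  d
   17  edadddfdeddbdfadede$dffdf  f
   18  eddbdfadede$dffdfedadddfd  d
   19  ede$dffdfedadddfdeddbdfad  d
   20  fadede$dffdfedadddfdeddbd  d
   21  fdeddbdfadede$dffdfedaddd  d
   22  fdfedadddfdeddbdfadede$df  f
   23  fedadddfdeddbdfadede$dffd  d
   24  ffdfedadddfdeddbdfadede$d  d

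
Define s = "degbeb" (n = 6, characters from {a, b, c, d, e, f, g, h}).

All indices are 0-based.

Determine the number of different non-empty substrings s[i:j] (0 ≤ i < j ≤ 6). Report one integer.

rank | idx | suffix
   0 |   5 | b
   1 |   3 | beb
   2 |   0 | degbeb
   3 |   4 | eb
   4 |   1 | egbeb
   5 |   2 | gbeb

SA = [5, 3, 0, 4, 1, 2]
[i] adj suffixes → lcp
  [1] 5/3 → 1 ('b')
  [2] 3/0 → 0 ('')
  [3] 0/4 → 0 ('')
  [4] 4/1 → 1 ('e')
  [5] 1/2 → 0 ('')

n(n+1)/2 = 6·7/2 = 21
Σ LCP = 0 + 1 + 0 + 0 + 1 + 0 = 2
distinct = 21 − 2 = 19

19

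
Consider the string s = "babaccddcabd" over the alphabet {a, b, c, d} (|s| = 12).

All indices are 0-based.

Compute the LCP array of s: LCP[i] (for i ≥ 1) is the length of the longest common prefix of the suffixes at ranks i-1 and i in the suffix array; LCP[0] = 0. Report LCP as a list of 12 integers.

[0, 2, 1, 0, 2, 1, 0, 1, 1, 0, 1, 1]

rank | idx | suffix
   0 |   1 | abaccddcabd
   1 |   9 | abd
   2 |   3 | accddcabd
   3 |   0 | babaccddcabd
   4 |   2 | baccddcabd
   5 |  10 | bd
   6 |   8 | cabd
   7 |   4 | ccddcabd
   8 |   5 | cddcabd
   9 |  11 | d
  10 |   7 | dcabd
  11 |   6 | ddcabd

SA = [1, 9, 3, 0, 2, 10, 8, 4, 5, 11, 7, 6]
[i] adj suffixes → lcp
  [1] 1/9 → 2 ('ab')
  [2] 9/3 → 1 ('a')
  [3] 3/0 → 0 ('')
  [4] 0/2 → 2 ('ba')
  [5] 2/10 → 1 ('b')
  [6] 10/8 → 0 ('')
  [7] 8/4 → 1 ('c')
  [8] 4/5 → 1 ('c')
  [9] 5/11 → 0 ('')
  [10] 11/7 → 1 ('d')
  [11] 7/6 → 1 ('d')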